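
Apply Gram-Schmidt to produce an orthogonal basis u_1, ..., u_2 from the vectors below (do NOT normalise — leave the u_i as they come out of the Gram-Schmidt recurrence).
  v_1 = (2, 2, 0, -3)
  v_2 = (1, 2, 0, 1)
Orthogonal basis:
  u_1 = (2, 2, 0, -3)
  u_2 = (11/17, 28/17, 0, 26/17)

Apply the Gram-Schmidt recurrence
  u_1 = v_1
  u_i = v_i − Σ_{j<i} ((v_i · u_j) / (u_j · u_j)) · u_j.

Step by step this gives:
  u_1 = (2, 2, 0, -3)
  u_2 = (11/17, 28/17, 0, 26/17)

Orthogonality check:
  u_2 · u_1 = 0 (should be 0)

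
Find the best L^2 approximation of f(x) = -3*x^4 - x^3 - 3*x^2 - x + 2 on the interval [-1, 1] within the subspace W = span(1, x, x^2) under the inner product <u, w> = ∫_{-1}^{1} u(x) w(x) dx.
g(x) = -39*x^2/7 - 8*x/5 + 79/35

The best approximation g ∈ W is the orthogonal projection of f onto W. Writing g = a_0 + a_1 x + a_2 x^2, the coefficients solve the normal equations G · a = b where
  G_{ij} = <φ_i, φ_j> and b_i = <f, φ_i>, with φ_0 = 1, φ_1 = x, φ_2 = x^2.
G =
  [2, 0, 2/3]
  [0, 2/3, 0]
  [2/3, 0, 2/5],
b = (4/5, -16/15, -76/105).
Solving gives a_0 = 79/35, a_1 = -8/5, a_2 = -39/7, so
  g(x) = -39*x^2/7 - 8*x/5 + 79/35.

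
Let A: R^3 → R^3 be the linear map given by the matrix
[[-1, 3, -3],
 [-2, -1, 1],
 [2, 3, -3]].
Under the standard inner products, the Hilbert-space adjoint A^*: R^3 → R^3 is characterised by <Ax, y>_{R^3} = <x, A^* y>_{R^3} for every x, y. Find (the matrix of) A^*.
A^* = A^T =
[[-1, -2, 2],
 [3, -1, 3],
 [-3, 1, -3]]

For real matrices with standard dot products, the defining identity <Ax, y> = <x, A^* y> gives (Ax)^T y = x^T (A^*) y, i.e. x^T A^T y = x^T (A^*) y. Since this holds for all x, y, we must have A^* = A^T. Therefore
A^* =
[[-1, -2, 2],
 [3, -1, 3],
 [-3, 1, -3]].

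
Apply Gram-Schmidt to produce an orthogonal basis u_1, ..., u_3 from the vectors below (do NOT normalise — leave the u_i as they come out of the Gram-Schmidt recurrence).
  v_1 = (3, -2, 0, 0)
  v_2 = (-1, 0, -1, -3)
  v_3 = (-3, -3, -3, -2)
Orthogonal basis:
  u_1 = (3, -2, 0, 0)
  u_2 = (-4/13, -6/13, -1, -3)
  u_3 = (-132/67, -198/67, -255/134, 173/134)

Apply the Gram-Schmidt recurrence
  u_1 = v_1
  u_i = v_i − Σ_{j<i} ((v_i · u_j) / (u_j · u_j)) · u_j.

Step by step this gives:
  u_1 = (3, -2, 0, 0)
  u_2 = (-4/13, -6/13, -1, -3)
  u_3 = (-132/67, -198/67, -255/134, 173/134)

Orthogonality check:
  u_2 · u_1 = 0 (should be 0)
  u_3 · u_1 = 0 (should be 0)
  u_3 · u_2 = 0 (should be 0)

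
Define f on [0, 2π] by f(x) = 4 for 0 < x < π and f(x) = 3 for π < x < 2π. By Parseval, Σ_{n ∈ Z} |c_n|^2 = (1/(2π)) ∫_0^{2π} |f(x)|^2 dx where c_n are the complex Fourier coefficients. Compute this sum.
Σ |c_n|^2 = 25/2

Parseval equates the L^2 energy of f (normalised by 1/(2π)) with the ℓ^2 sum of its Fourier coefficients: (1/(2π)) ∫_0^{2π} |f|^2 = Σ |c_n|^2.
Compute the left side: (1/(2π)) [∫_0^π 4^2 dx + ∫_π^{2π} 3^2 dx] = (1/(2π)) · (16π + 9π) = (16 + 9)/2 = 25/2.
So Σ_{n ∈ Z} |c_n|^2 = 25/2.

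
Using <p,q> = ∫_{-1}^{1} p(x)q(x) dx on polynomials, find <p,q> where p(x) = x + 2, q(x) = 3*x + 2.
<p,q> = 10

Expand the product: p(x)·q(x) = 3*x^2 + 8*x + 4.
∫_{-1}^{1} of each monomial x^k gives [2/(k+1) if k even, 0 if k odd]. Integrating term-by-term (or equivalently evaluating the antiderivative F(x) = x^3 + 4*x^2 + 4*x at the endpoints):
  F(1) − F(−1) = 9 − (-1) = 10.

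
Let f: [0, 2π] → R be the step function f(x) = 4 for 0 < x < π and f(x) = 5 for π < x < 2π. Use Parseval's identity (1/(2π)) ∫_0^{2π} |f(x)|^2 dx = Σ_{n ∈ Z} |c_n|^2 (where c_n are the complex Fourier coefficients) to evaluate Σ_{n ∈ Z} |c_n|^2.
Σ |c_n|^2 = 41/2

Parseval equates the L^2 energy of f (normalised by 1/(2π)) with the ℓ^2 sum of its Fourier coefficients: (1/(2π)) ∫_0^{2π} |f|^2 = Σ |c_n|^2.
Compute the left side: (1/(2π)) [∫_0^π 4^2 dx + ∫_π^{2π} 5^2 dx] = (1/(2π)) · (16π + 25π) = (16 + 25)/2 = 41/2.
So Σ_{n ∈ Z} |c_n|^2 = 41/2.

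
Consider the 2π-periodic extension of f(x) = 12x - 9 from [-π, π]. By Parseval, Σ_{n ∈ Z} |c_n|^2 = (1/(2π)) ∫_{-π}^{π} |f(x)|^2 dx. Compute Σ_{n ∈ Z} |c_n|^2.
Σ |c_n|^2 = 48π^2 + 81

Expand and integrate term by term over [-π, π]:
  ∫ (12x)^2 dx = 144·(2π^3/3); ∫ 2·12·(-9)·x dx = 0 (odd integrand); ∫ (-9)^2 dx = 81·2π.
So (1/(2π)) ∫_{-π}^{π} (12x - 9)^2 dx = 144π^2/3 + 81 = 48π^2 + 81.
Parseval ⇒ Σ |c_n|^2 = 48π^2 + 81.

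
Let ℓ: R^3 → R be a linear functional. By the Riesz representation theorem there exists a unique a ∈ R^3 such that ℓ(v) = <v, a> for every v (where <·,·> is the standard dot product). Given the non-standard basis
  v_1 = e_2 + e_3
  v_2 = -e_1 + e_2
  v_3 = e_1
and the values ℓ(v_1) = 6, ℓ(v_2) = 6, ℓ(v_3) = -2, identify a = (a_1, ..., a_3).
a = (-2, 4, 2)

Write a = (a_1, ..., a_3) in the standard basis. For each basis vector v_i, ℓ(v_i) = <v_i, a> is a linear equation in the a_j's. Collect the n equations into a matrix system V a = ℓ, where row i of V is v_i (expressed in the standard basis). Since V is invertible (lower-triangular with 1s on the diagonal, up to permutation), solve by back-substitution:
  V =
[[0, 1, 1],
 [-1, 1, 0],
 [1, 0, 0]]
  V a = (6, 6, -2)
Solving gives a = (-2, 4, 2).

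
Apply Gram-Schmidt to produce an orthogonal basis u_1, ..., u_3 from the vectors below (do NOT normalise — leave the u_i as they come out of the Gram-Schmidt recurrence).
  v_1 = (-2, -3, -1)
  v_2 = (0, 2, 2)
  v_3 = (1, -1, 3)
Orthogonal basis:
  u_1 = (-2, -3, -1)
  u_2 = (-8/7, 2/7, 10/7)
  u_3 = (5/3, -5/3, 5/3)

Apply the Gram-Schmidt recurrence
  u_1 = v_1
  u_i = v_i − Σ_{j<i} ((v_i · u_j) / (u_j · u_j)) · u_j.

Step by step this gives:
  u_1 = (-2, -3, -1)
  u_2 = (-8/7, 2/7, 10/7)
  u_3 = (5/3, -5/3, 5/3)

Orthogonality check:
  u_2 · u_1 = 0 (should be 0)
  u_3 · u_1 = 0 (should be 0)
  u_3 · u_2 = 0 (should be 0)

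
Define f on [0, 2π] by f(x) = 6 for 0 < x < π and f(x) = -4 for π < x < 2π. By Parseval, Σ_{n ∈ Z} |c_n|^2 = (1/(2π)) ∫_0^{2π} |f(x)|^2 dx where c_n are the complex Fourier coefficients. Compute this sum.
Σ |c_n|^2 = 26

Parseval equates the L^2 energy of f (normalised by 1/(2π)) with the ℓ^2 sum of its Fourier coefficients: (1/(2π)) ∫_0^{2π} |f|^2 = Σ |c_n|^2.
Compute the left side: (1/(2π)) [∫_0^π 6^2 dx + ∫_π^{2π} (-4)^2 dx] = (1/(2π)) · (36π + 16π) = (36 + 16)/2 = 26.
So Σ_{n ∈ Z} |c_n|^2 = 26.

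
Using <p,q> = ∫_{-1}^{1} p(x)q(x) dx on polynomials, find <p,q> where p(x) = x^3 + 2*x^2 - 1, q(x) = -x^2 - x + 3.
<p,q> = -38/15

Expand the product: p(x)·q(x) = -x^5 - 3*x^4 + x^3 + 7*x^2 + x - 3.
∫_{-1}^{1} of each monomial x^k gives [2/(k+1) if k even, 0 if k odd]. Integrating term-by-term (or equivalently evaluating the antiderivative F(x) = -x^6/6 - 3*x^5/5 + x^4/4 + 7*x^3/3 + x^2/2 - 3*x at the endpoints):
  F(1) − F(−1) = -41/60 − (37/20) = -38/15.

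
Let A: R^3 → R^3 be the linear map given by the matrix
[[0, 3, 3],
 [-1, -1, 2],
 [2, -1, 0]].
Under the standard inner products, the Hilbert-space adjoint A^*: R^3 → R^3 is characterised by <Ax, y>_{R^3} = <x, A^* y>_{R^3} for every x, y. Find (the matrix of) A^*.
A^* = A^T =
[[0, -1, 2],
 [3, -1, -1],
 [3, 2, 0]]

For real matrices with standard dot products, the defining identity <Ax, y> = <x, A^* y> gives (Ax)^T y = x^T (A^*) y, i.e. x^T A^T y = x^T (A^*) y. Since this holds for all x, y, we must have A^* = A^T. Therefore
A^* =
[[0, -1, 2],
 [3, -1, -1],
 [3, 2, 0]].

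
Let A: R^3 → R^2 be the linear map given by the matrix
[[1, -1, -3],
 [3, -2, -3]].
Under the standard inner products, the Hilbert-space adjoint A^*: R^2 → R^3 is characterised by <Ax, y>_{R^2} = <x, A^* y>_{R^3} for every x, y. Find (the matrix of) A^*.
A^* = A^T =
[[1, 3],
 [-1, -2],
 [-3, -3]]

For real matrices with standard dot products, the defining identity <Ax, y> = <x, A^* y> gives (Ax)^T y = x^T (A^*) y, i.e. x^T A^T y = x^T (A^*) y. Since this holds for all x, y, we must have A^* = A^T. Therefore
A^* =
[[1, 3],
 [-1, -2],
 [-3, -3]].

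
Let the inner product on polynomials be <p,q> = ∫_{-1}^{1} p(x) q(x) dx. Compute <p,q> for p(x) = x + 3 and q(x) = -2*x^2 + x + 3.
<p,q> = 44/3

Expand the product: p(x)·q(x) = -2*x^3 - 5*x^2 + 6*x + 9.
∫_{-1}^{1} of each monomial x^k gives [2/(k+1) if k even, 0 if k odd]. Integrating term-by-term (or equivalently evaluating the antiderivative F(x) = -x^4/2 - 5*x^3/3 + 3*x^2 + 9*x at the endpoints):
  F(1) − F(−1) = 59/6 − (-29/6) = 44/3.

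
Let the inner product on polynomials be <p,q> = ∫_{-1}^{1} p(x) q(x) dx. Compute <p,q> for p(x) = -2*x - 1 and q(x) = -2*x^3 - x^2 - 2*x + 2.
<p,q> = 14/15

Expand the product: p(x)·q(x) = 4*x^4 + 4*x^3 + 5*x^2 - 2*x - 2.
∫_{-1}^{1} of each monomial x^k gives [2/(k+1) if k even, 0 if k odd]. Integrating term-by-term (or equivalently evaluating the antiderivative F(x) = 4*x^5/5 + x^4 + 5*x^3/3 - x^2 - 2*x at the endpoints):
  F(1) − F(−1) = 7/15 − (-7/15) = 14/15.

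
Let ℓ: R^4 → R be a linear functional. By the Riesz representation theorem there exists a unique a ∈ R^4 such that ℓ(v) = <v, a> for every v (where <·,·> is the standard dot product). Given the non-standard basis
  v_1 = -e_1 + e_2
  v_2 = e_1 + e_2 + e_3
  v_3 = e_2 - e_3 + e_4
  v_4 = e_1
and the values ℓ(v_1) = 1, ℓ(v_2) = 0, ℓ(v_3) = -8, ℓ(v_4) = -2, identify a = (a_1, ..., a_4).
a = (-2, -1, 3, -4)

Write a = (a_1, ..., a_4) in the standard basis. For each basis vector v_i, ℓ(v_i) = <v_i, a> is a linear equation in the a_j's. Collect the n equations into a matrix system V a = ℓ, where row i of V is v_i (expressed in the standard basis). Since V is invertible (lower-triangular with 1s on the diagonal, up to permutation), solve by back-substitution:
  V =
[[-1, 1, 0, 0],
 [1, 1, 1, 0],
 [0, 1, -1, 1],
 [1, 0, 0, 0]]
  V a = (1, 0, -8, -2)
Solving gives a = (-2, -1, 3, -4).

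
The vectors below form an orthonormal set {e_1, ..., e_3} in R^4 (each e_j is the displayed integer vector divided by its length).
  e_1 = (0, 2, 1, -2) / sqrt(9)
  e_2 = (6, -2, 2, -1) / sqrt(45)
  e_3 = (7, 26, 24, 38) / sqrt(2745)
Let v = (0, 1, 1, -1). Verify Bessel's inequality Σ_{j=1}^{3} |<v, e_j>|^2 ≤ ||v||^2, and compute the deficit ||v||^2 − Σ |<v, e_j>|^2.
Σ |<v, e_j>|^2 = 174/61; ||v||^2 = 3; deficit = 9/61

Write each e_j = u_j / sqrt(<u_j, u_j>) where u_j is the displayed integer vector. Then <v, e_j> = <v, u_j> / sqrt(<u_j, u_j>), so |<v, e_j>|^2 = <v, u_j>^2 / <u_j, u_j>.
Coefficients: <v, e_1> = 5/sqrt(9), <v, e_2> = 1/sqrt(45), <v, e_3> = 12/sqrt(2745).
Square and sum: Σ |<v, e_j>|^2 = 174/61.
Compute ||v||^2 = v·v = 3.
Deficit = 3 − 174/61 = 9/61 ≥ 0, confirming Bessel's inequality. (The deficit equals ||v − Σ <v,e_j> e_j||^2, the squared distance from v to span{e_j}.)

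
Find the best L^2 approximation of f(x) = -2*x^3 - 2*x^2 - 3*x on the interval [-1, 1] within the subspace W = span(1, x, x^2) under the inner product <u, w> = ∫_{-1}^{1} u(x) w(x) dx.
g(x) = -2*x^2 - 21*x/5

The best approximation g ∈ W is the orthogonal projection of f onto W. Writing g = a_0 + a_1 x + a_2 x^2, the coefficients solve the normal equations G · a = b where
  G_{ij} = <φ_i, φ_j> and b_i = <f, φ_i>, with φ_0 = 1, φ_1 = x, φ_2 = x^2.
G =
  [2, 0, 2/3]
  [0, 2/3, 0]
  [2/3, 0, 2/5],
b = (-4/3, -14/5, -4/5).
Solving gives a_0 = 0, a_1 = -21/5, a_2 = -2, so
  g(x) = -2*x^2 - 21*x/5.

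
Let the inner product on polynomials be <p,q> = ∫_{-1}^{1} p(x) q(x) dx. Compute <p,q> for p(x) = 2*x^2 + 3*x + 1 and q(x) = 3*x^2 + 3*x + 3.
<p,q> = 102/5

Expand the product: p(x)·q(x) = 6*x^4 + 15*x^3 + 18*x^2 + 12*x + 3.
∫_{-1}^{1} of each monomial x^k gives [2/(k+1) if k even, 0 if k odd]. Integrating term-by-term (or equivalently evaluating the antiderivative F(x) = 6*x^5/5 + 15*x^4/4 + 6*x^3 + 6*x^2 + 3*x at the endpoints):
  F(1) − F(−1) = 399/20 − (-9/20) = 102/5.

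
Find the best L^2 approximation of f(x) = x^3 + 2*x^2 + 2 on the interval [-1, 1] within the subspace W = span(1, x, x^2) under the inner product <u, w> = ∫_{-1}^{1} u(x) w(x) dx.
g(x) = 2*x^2 + 3*x/5 + 2

The best approximation g ∈ W is the orthogonal projection of f onto W. Writing g = a_0 + a_1 x + a_2 x^2, the coefficients solve the normal equations G · a = b where
  G_{ij} = <φ_i, φ_j> and b_i = <f, φ_i>, with φ_0 = 1, φ_1 = x, φ_2 = x^2.
G =
  [2, 0, 2/3]
  [0, 2/3, 0]
  [2/3, 0, 2/5],
b = (16/3, 2/5, 32/15).
Solving gives a_0 = 2, a_1 = 3/5, a_2 = 2, so
  g(x) = 2*x^2 + 3*x/5 + 2.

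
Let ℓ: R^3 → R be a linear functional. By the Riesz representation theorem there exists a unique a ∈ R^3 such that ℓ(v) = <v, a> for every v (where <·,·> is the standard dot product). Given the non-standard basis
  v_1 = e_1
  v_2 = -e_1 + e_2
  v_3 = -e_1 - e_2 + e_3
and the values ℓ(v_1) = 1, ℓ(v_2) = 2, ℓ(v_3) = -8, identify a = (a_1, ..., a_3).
a = (1, 3, -4)

Write a = (a_1, ..., a_3) in the standard basis. For each basis vector v_i, ℓ(v_i) = <v_i, a> is a linear equation in the a_j's. Collect the n equations into a matrix system V a = ℓ, where row i of V is v_i (expressed in the standard basis). Since V is invertible (lower-triangular with 1s on the diagonal, up to permutation), solve by back-substitution:
  V =
[[1, 0, 0],
 [-1, 1, 0],
 [-1, -1, 1]]
  V a = (1, 2, -8)
Solving gives a = (1, 3, -4).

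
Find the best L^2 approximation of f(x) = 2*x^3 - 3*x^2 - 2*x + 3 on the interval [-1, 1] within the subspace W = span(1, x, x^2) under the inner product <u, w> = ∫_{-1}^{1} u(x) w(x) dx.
g(x) = -3*x^2 - 4*x/5 + 3

The best approximation g ∈ W is the orthogonal projection of f onto W. Writing g = a_0 + a_1 x + a_2 x^2, the coefficients solve the normal equations G · a = b where
  G_{ij} = <φ_i, φ_j> and b_i = <f, φ_i>, with φ_0 = 1, φ_1 = x, φ_2 = x^2.
G =
  [2, 0, 2/3]
  [0, 2/3, 0]
  [2/3, 0, 2/5],
b = (4, -8/15, 4/5).
Solving gives a_0 = 3, a_1 = -4/5, a_2 = -3, so
  g(x) = -3*x^2 - 4*x/5 + 3.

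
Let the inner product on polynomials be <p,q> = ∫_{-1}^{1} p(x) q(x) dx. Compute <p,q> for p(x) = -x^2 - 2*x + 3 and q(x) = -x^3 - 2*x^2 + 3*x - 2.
<p,q> = -256/15

Expand the product: p(x)·q(x) = x^5 + 4*x^4 - 2*x^3 - 10*x^2 + 13*x - 6.
∫_{-1}^{1} of each monomial x^k gives [2/(k+1) if k even, 0 if k odd]. Integrating term-by-term (or equivalently evaluating the antiderivative F(x) = x^6/6 + 4*x^5/5 - x^4/2 - 10*x^3/3 + 13*x^2/2 - 6*x at the endpoints):
  F(1) − F(−1) = -71/30 − (147/10) = -256/15.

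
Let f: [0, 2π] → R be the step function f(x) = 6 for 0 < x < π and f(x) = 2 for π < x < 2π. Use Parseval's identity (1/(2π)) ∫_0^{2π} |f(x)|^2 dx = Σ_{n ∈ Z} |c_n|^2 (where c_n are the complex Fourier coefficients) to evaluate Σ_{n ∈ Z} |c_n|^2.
Σ |c_n|^2 = 20

Parseval equates the L^2 energy of f (normalised by 1/(2π)) with the ℓ^2 sum of its Fourier coefficients: (1/(2π)) ∫_0^{2π} |f|^2 = Σ |c_n|^2.
Compute the left side: (1/(2π)) [∫_0^π 6^2 dx + ∫_π^{2π} 2^2 dx] = (1/(2π)) · (36π + 4π) = (36 + 4)/2 = 20.
So Σ_{n ∈ Z} |c_n|^2 = 20.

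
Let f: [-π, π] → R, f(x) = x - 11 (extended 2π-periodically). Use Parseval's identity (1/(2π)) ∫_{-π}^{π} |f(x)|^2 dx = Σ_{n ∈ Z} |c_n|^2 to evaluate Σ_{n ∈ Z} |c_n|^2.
Σ |c_n|^2 = π^2/3 + 121

Expand and integrate term by term over [-π, π]:
  ∫ (x)^2 dx = 1·(2π^3/3); ∫ 2·1·(-11)·x dx = 0 (odd integrand); ∫ (-11)^2 dx = 121·2π.
So (1/(2π)) ∫_{-π}^{π} (x - 11)^2 dx = 1π^2/3 + 121 = π^2/3 + 121.
Parseval ⇒ Σ |c_n|^2 = π^2/3 + 121.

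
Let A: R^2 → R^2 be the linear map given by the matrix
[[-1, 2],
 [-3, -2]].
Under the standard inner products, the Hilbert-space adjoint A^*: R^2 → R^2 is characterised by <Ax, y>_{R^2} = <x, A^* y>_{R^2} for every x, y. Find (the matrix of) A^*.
A^* = A^T =
[[-1, -3],
 [2, -2]]

For real matrices with standard dot products, the defining identity <Ax, y> = <x, A^* y> gives (Ax)^T y = x^T (A^*) y, i.e. x^T A^T y = x^T (A^*) y. Since this holds for all x, y, we must have A^* = A^T. Therefore
A^* =
[[-1, -3],
 [2, -2]].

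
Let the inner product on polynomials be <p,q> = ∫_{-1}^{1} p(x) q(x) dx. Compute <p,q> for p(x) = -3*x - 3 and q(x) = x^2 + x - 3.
<p,q> = 14

Expand the product: p(x)·q(x) = -3*x^3 - 6*x^2 + 6*x + 9.
∫_{-1}^{1} of each monomial x^k gives [2/(k+1) if k even, 0 if k odd]. Integrating term-by-term (or equivalently evaluating the antiderivative F(x) = -3*x^4/4 - 2*x^3 + 3*x^2 + 9*x at the endpoints):
  F(1) − F(−1) = 37/4 − (-19/4) = 14.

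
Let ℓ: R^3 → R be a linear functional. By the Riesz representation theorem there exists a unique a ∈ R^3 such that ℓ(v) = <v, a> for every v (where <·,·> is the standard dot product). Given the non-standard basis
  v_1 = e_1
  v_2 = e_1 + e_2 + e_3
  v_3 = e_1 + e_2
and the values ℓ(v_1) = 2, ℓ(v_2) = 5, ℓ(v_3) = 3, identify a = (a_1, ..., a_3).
a = (2, 1, 2)

Write a = (a_1, ..., a_3) in the standard basis. For each basis vector v_i, ℓ(v_i) = <v_i, a> is a linear equation in the a_j's. Collect the n equations into a matrix system V a = ℓ, where row i of V is v_i (expressed in the standard basis). Since V is invertible (lower-triangular with 1s on the diagonal, up to permutation), solve by back-substitution:
  V =
[[1, 0, 0],
 [1, 1, 1],
 [1, 1, 0]]
  V a = (2, 5, 3)
Solving gives a = (2, 1, 2).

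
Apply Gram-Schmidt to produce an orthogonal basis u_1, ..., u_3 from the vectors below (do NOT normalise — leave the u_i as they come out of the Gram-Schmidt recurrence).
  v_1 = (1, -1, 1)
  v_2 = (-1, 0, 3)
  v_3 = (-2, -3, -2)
Orthogonal basis:
  u_1 = (1, -1, 1)
  u_2 = (-5/3, 2/3, 7/3)
  u_3 = (-30/13, -40/13, -10/13)

Apply the Gram-Schmidt recurrence
  u_1 = v_1
  u_i = v_i − Σ_{j<i} ((v_i · u_j) / (u_j · u_j)) · u_j.

Step by step this gives:
  u_1 = (1, -1, 1)
  u_2 = (-5/3, 2/3, 7/3)
  u_3 = (-30/13, -40/13, -10/13)

Orthogonality check:
  u_2 · u_1 = 0 (should be 0)
  u_3 · u_1 = 0 (should be 0)
  u_3 · u_2 = 0 (should be 0)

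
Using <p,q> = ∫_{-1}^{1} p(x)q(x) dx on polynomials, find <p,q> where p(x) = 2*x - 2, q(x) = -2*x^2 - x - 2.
<p,q> = 28/3

Expand the product: p(x)·q(x) = -4*x^3 + 2*x^2 - 2*x + 4.
∫_{-1}^{1} of each monomial x^k gives [2/(k+1) if k even, 0 if k odd]. Integrating term-by-term (or equivalently evaluating the antiderivative F(x) = -x^4 + 2*x^3/3 - x^2 + 4*x at the endpoints):
  F(1) − F(−1) = 8/3 − (-20/3) = 28/3.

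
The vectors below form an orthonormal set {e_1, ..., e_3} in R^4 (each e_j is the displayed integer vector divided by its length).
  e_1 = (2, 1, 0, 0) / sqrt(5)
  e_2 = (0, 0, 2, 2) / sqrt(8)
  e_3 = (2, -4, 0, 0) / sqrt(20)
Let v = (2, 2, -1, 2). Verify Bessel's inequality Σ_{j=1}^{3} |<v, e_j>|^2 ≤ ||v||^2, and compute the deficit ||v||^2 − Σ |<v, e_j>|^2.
Σ |<v, e_j>|^2 = 17/2; ||v||^2 = 13; deficit = 9/2

Write each e_j = u_j / sqrt(<u_j, u_j>) where u_j is the displayed integer vector. Then <v, e_j> = <v, u_j> / sqrt(<u_j, u_j>), so |<v, e_j>|^2 = <v, u_j>^2 / <u_j, u_j>.
Coefficients: <v, e_1> = 6/sqrt(5), <v, e_2> = 2/sqrt(8), <v, e_3> = -4/sqrt(20).
Square and sum: Σ |<v, e_j>|^2 = 17/2.
Compute ||v||^2 = v·v = 13.
Deficit = 13 − 17/2 = 9/2 ≥ 0, confirming Bessel's inequality. (The deficit equals ||v − Σ <v,e_j> e_j||^2, the squared distance from v to span{e_j}.)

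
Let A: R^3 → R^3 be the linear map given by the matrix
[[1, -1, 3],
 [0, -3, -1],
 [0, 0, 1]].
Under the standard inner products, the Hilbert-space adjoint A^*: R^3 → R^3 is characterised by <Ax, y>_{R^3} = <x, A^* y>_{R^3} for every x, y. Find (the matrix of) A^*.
A^* = A^T =
[[1, 0, 0],
 [-1, -3, 0],
 [3, -1, 1]]

For real matrices with standard dot products, the defining identity <Ax, y> = <x, A^* y> gives (Ax)^T y = x^T (A^*) y, i.e. x^T A^T y = x^T (A^*) y. Since this holds for all x, y, we must have A^* = A^T. Therefore
A^* =
[[1, 0, 0],
 [-1, -3, 0],
 [3, -1, 1]].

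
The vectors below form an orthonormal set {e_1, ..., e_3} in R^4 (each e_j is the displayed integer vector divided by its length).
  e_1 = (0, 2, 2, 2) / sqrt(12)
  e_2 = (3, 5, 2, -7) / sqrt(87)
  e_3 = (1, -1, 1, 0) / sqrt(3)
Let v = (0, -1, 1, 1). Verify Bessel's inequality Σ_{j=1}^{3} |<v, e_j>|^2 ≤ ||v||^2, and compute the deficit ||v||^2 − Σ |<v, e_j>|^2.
Σ |<v, e_j>|^2 = 245/87; ||v||^2 = 3; deficit = 16/87

Write each e_j = u_j / sqrt(<u_j, u_j>) where u_j is the displayed integer vector. Then <v, e_j> = <v, u_j> / sqrt(<u_j, u_j>), so |<v, e_j>|^2 = <v, u_j>^2 / <u_j, u_j>.
Coefficients: <v, e_1> = 2/sqrt(12), <v, e_2> = -10/sqrt(87), <v, e_3> = 2/sqrt(3).
Square and sum: Σ |<v, e_j>|^2 = 245/87.
Compute ||v||^2 = v·v = 3.
Deficit = 3 − 245/87 = 16/87 ≥ 0, confirming Bessel's inequality. (The deficit equals ||v − Σ <v,e_j> e_j||^2, the squared distance from v to span{e_j}.)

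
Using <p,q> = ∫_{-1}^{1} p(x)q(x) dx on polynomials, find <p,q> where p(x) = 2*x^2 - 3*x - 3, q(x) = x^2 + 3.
<p,q> = -76/5

Expand the product: p(x)·q(x) = 2*x^4 - 3*x^3 + 3*x^2 - 9*x - 9.
∫_{-1}^{1} of each monomial x^k gives [2/(k+1) if k even, 0 if k odd]. Integrating term-by-term (or equivalently evaluating the antiderivative F(x) = 2*x^5/5 - 3*x^4/4 + x^3 - 9*x^2/2 - 9*x at the endpoints):
  F(1) − F(−1) = -257/20 − (47/20) = -76/5.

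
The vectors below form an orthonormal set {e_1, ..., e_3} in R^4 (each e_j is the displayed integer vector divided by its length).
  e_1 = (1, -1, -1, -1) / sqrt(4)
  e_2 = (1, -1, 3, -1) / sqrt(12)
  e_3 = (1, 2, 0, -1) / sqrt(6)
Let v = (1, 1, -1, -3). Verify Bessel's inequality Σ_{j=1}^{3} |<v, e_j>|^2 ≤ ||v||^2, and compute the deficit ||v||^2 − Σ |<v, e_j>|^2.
Σ |<v, e_j>|^2 = 10; ||v||^2 = 12; deficit = 2

Write each e_j = u_j / sqrt(<u_j, u_j>) where u_j is the displayed integer vector. Then <v, e_j> = <v, u_j> / sqrt(<u_j, u_j>), so |<v, e_j>|^2 = <v, u_j>^2 / <u_j, u_j>.
Coefficients: <v, e_1> = 4/sqrt(4), <v, e_2> = 0/sqrt(12), <v, e_3> = 6/sqrt(6).
Square and sum: Σ |<v, e_j>|^2 = 10.
Compute ||v||^2 = v·v = 12.
Deficit = 12 − 10 = 2 ≥ 0, confirming Bessel's inequality. (The deficit equals ||v − Σ <v,e_j> e_j||^2, the squared distance from v to span{e_j}.)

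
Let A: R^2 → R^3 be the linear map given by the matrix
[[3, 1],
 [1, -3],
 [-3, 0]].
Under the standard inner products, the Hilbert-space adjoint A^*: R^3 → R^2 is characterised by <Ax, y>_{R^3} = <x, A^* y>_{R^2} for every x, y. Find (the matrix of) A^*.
A^* = A^T =
[[3, 1, -3],
 [1, -3, 0]]

For real matrices with standard dot products, the defining identity <Ax, y> = <x, A^* y> gives (Ax)^T y = x^T (A^*) y, i.e. x^T A^T y = x^T (A^*) y. Since this holds for all x, y, we must have A^* = A^T. Therefore
A^* =
[[3, 1, -3],
 [1, -3, 0]].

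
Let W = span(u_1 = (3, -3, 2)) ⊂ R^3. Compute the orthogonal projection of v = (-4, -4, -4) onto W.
proj_W(v) = (-12/11, 12/11, -8/11)

Set up U = [u_1 | ... | u_1] ∈ R^(3×1). The projector onto W = col(U) is P = U (U^T U)^(-1) U^T.
Compute U^T U =
  [22],
and U^T v = (-8).
Solve U^T U · c = U^T v for the coefficients: c = (-4/11). The projection is proj_W(v) = U c.
Check: (v - proj_W(v)) · u_1 = 0  (should be 0).
Result: proj_W(v) = (-12/11, 12/11, -8/11).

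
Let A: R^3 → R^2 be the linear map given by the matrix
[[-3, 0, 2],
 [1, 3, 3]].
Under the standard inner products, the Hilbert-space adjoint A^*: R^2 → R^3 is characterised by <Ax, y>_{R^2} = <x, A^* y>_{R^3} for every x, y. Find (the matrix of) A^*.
A^* = A^T =
[[-3, 1],
 [0, 3],
 [2, 3]]

For real matrices with standard dot products, the defining identity <Ax, y> = <x, A^* y> gives (Ax)^T y = x^T (A^*) y, i.e. x^T A^T y = x^T (A^*) y. Since this holds for all x, y, we must have A^* = A^T. Therefore
A^* =
[[-3, 1],
 [0, 3],
 [2, 3]].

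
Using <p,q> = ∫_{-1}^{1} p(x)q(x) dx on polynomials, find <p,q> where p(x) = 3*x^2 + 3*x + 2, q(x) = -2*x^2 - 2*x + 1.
<p,q> = -46/15

Expand the product: p(x)·q(x) = -6*x^4 - 12*x^3 - 7*x^2 - x + 2.
∫_{-1}^{1} of each monomial x^k gives [2/(k+1) if k even, 0 if k odd]. Integrating term-by-term (or equivalently evaluating the antiderivative F(x) = -6*x^5/5 - 3*x^4 - 7*x^3/3 - x^2/2 + 2*x at the endpoints):
  F(1) − F(−1) = -151/30 − (-59/30) = -46/15.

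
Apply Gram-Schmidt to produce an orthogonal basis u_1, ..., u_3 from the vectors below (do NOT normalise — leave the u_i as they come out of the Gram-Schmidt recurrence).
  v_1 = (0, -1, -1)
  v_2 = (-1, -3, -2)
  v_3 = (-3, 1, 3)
Orthogonal basis:
  u_1 = (0, -1, -1)
  u_2 = (-1, -1/2, 1/2)
  u_3 = (-1/3, 1/3, -1/3)

Apply the Gram-Schmidt recurrence
  u_1 = v_1
  u_i = v_i − Σ_{j<i} ((v_i · u_j) / (u_j · u_j)) · u_j.

Step by step this gives:
  u_1 = (0, -1, -1)
  u_2 = (-1, -1/2, 1/2)
  u_3 = (-1/3, 1/3, -1/3)

Orthogonality check:
  u_2 · u_1 = 0 (should be 0)
  u_3 · u_1 = 0 (should be 0)
  u_3 · u_2 = 0 (should be 0)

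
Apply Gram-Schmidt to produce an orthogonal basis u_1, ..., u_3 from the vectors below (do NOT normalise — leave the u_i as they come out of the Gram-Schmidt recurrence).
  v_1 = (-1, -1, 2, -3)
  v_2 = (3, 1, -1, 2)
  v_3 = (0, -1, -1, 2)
Orthogonal basis:
  u_1 = (-1, -1, 2, -3)
  u_2 = (11/5, 1/5, 3/5, -2/5)
  u_3 = (5/27, -38/27, 1/9, 13/27)

Apply the Gram-Schmidt recurrence
  u_1 = v_1
  u_i = v_i − Σ_{j<i} ((v_i · u_j) / (u_j · u_j)) · u_j.

Step by step this gives:
  u_1 = (-1, -1, 2, -3)
  u_2 = (11/5, 1/5, 3/5, -2/5)
  u_3 = (5/27, -38/27, 1/9, 13/27)

Orthogonality check:
  u_2 · u_1 = 0 (should be 0)
  u_3 · u_1 = 0 (should be 0)
  u_3 · u_2 = 0 (should be 0)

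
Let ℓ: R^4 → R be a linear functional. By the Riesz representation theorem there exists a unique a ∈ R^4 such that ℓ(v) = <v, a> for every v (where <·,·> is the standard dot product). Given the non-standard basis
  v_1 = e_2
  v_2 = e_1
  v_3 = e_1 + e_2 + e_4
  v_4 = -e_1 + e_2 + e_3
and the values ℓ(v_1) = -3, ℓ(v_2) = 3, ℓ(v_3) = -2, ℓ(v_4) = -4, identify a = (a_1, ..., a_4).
a = (3, -3, 2, -2)

Write a = (a_1, ..., a_4) in the standard basis. For each basis vector v_i, ℓ(v_i) = <v_i, a> is a linear equation in the a_j's. Collect the n equations into a matrix system V a = ℓ, where row i of V is v_i (expressed in the standard basis). Since V is invertible (lower-triangular with 1s on the diagonal, up to permutation), solve by back-substitution:
  V =
[[0, 1, 0, 0],
 [1, 0, 0, 0],
 [1, 1, 0, 1],
 [-1, 1, 1, 0]]
  V a = (-3, 3, -2, -4)
Solving gives a = (3, -3, 2, -2).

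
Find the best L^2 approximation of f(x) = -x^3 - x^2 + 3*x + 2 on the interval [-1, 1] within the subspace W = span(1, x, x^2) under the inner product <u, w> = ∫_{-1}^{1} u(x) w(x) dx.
g(x) = -x^2 + 12*x/5 + 2

The best approximation g ∈ W is the orthogonal projection of f onto W. Writing g = a_0 + a_1 x + a_2 x^2, the coefficients solve the normal equations G · a = b where
  G_{ij} = <φ_i, φ_j> and b_i = <f, φ_i>, with φ_0 = 1, φ_1 = x, φ_2 = x^2.
G =
  [2, 0, 2/3]
  [0, 2/3, 0]
  [2/3, 0, 2/5],
b = (10/3, 8/5, 14/15).
Solving gives a_0 = 2, a_1 = 12/5, a_2 = -1, so
  g(x) = -x^2 + 12*x/5 + 2.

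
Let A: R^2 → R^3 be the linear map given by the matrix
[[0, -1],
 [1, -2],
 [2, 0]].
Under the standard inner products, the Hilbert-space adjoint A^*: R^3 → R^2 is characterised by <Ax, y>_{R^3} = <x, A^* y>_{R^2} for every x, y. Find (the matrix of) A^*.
A^* = A^T =
[[0, 1, 2],
 [-1, -2, 0]]

For real matrices with standard dot products, the defining identity <Ax, y> = <x, A^* y> gives (Ax)^T y = x^T (A^*) y, i.e. x^T A^T y = x^T (A^*) y. Since this holds for all x, y, we must have A^* = A^T. Therefore
A^* =
[[0, 1, 2],
 [-1, -2, 0]].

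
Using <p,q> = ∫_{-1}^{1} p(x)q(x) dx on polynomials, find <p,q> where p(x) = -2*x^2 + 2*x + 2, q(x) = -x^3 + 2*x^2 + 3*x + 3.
<p,q> = 184/15

Expand the product: p(x)·q(x) = 2*x^5 - 6*x^4 - 4*x^3 + 4*x^2 + 12*x + 6.
∫_{-1}^{1} of each monomial x^k gives [2/(k+1) if k even, 0 if k odd]. Integrating term-by-term (or equivalently evaluating the antiderivative F(x) = x^6/3 - 6*x^5/5 - x^4 + 4*x^3/3 + 6*x^2 + 6*x at the endpoints):
  F(1) − F(−1) = 172/15 − (-4/5) = 184/15.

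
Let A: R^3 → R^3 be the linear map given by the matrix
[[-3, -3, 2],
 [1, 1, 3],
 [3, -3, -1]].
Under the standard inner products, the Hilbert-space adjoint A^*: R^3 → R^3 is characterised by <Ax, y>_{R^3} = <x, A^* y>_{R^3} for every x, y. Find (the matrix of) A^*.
A^* = A^T =
[[-3, 1, 3],
 [-3, 1, -3],
 [2, 3, -1]]

For real matrices with standard dot products, the defining identity <Ax, y> = <x, A^* y> gives (Ax)^T y = x^T (A^*) y, i.e. x^T A^T y = x^T (A^*) y. Since this holds for all x, y, we must have A^* = A^T. Therefore
A^* =
[[-3, 1, 3],
 [-3, 1, -3],
 [2, 3, -1]].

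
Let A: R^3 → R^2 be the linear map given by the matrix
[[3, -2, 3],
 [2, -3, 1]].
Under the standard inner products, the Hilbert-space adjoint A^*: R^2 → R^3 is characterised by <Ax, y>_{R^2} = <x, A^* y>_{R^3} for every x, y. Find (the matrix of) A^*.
A^* = A^T =
[[3, 2],
 [-2, -3],
 [3, 1]]

For real matrices with standard dot products, the defining identity <Ax, y> = <x, A^* y> gives (Ax)^T y = x^T (A^*) y, i.e. x^T A^T y = x^T (A^*) y. Since this holds for all x, y, we must have A^* = A^T. Therefore
A^* =
[[3, 2],
 [-2, -3],
 [3, 1]].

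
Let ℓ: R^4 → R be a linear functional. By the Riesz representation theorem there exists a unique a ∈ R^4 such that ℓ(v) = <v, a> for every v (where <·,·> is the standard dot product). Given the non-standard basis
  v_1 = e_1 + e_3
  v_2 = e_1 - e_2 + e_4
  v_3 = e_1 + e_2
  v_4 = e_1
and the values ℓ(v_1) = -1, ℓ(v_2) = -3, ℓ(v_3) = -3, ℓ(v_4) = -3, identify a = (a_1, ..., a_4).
a = (-3, 0, 2, 0)

Write a = (a_1, ..., a_4) in the standard basis. For each basis vector v_i, ℓ(v_i) = <v_i, a> is a linear equation in the a_j's. Collect the n equations into a matrix system V a = ℓ, where row i of V is v_i (expressed in the standard basis). Since V is invertible (lower-triangular with 1s on the diagonal, up to permutation), solve by back-substitution:
  V =
[[1, 0, 1, 0],
 [1, -1, 0, 1],
 [1, 1, 0, 0],
 [1, 0, 0, 0]]
  V a = (-1, -3, -3, -3)
Solving gives a = (-3, 0, 2, 0).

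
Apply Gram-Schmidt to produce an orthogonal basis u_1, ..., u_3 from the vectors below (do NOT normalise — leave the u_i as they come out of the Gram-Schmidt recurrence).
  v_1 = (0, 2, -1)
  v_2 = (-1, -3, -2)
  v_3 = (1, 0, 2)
Orthogonal basis:
  u_1 = (0, 2, -1)
  u_2 = (-1, -7/5, -14/5)
  u_3 = (7/18, -1/18, -1/9)

Apply the Gram-Schmidt recurrence
  u_1 = v_1
  u_i = v_i − Σ_{j<i} ((v_i · u_j) / (u_j · u_j)) · u_j.

Step by step this gives:
  u_1 = (0, 2, -1)
  u_2 = (-1, -7/5, -14/5)
  u_3 = (7/18, -1/18, -1/9)

Orthogonality check:
  u_2 · u_1 = 0 (should be 0)
  u_3 · u_1 = 0 (should be 0)
  u_3 · u_2 = 0 (should be 0)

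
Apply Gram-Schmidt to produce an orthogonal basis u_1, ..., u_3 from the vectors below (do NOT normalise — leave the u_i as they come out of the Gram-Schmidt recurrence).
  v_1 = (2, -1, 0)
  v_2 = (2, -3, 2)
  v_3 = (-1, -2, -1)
Orthogonal basis:
  u_1 = (2, -1, 0)
  u_2 = (-4/5, -8/5, 2)
  u_3 = (-7/9, -14/9, -14/9)

Apply the Gram-Schmidt recurrence
  u_1 = v_1
  u_i = v_i − Σ_{j<i} ((v_i · u_j) / (u_j · u_j)) · u_j.

Step by step this gives:
  u_1 = (2, -1, 0)
  u_2 = (-4/5, -8/5, 2)
  u_3 = (-7/9, -14/9, -14/9)

Orthogonality check:
  u_2 · u_1 = 0 (should be 0)
  u_3 · u_1 = 0 (should be 0)
  u_3 · u_2 = 0 (should be 0)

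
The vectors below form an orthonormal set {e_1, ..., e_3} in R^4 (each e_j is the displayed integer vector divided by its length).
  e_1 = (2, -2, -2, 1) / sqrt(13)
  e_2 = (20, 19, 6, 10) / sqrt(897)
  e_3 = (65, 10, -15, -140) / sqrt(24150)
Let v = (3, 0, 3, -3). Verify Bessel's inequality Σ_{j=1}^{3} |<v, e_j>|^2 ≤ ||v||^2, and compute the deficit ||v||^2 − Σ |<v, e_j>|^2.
Σ |<v, e_j>|^2 = 117/7; ||v||^2 = 27; deficit = 72/7

Write each e_j = u_j / sqrt(<u_j, u_j>) where u_j is the displayed integer vector. Then <v, e_j> = <v, u_j> / sqrt(<u_j, u_j>), so |<v, e_j>|^2 = <v, u_j>^2 / <u_j, u_j>.
Coefficients: <v, e_1> = -3/sqrt(13), <v, e_2> = 48/sqrt(897), <v, e_3> = 570/sqrt(24150).
Square and sum: Σ |<v, e_j>|^2 = 117/7.
Compute ||v||^2 = v·v = 27.
Deficit = 27 − 117/7 = 72/7 ≥ 0, confirming Bessel's inequality. (The deficit equals ||v − Σ <v,e_j> e_j||^2, the squared distance from v to span{e_j}.)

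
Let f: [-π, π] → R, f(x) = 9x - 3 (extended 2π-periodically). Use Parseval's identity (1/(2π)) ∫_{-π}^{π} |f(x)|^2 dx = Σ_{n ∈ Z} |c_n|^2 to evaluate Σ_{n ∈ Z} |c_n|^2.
Σ |c_n|^2 = 27π^2 + 9

Expand and integrate term by term over [-π, π]:
  ∫ (9x)^2 dx = 81·(2π^3/3); ∫ 2·9·(-3)·x dx = 0 (odd integrand); ∫ (-3)^2 dx = 9·2π.
So (1/(2π)) ∫_{-π}^{π} (9x - 3)^2 dx = 81π^2/3 + 9 = 27π^2 + 9.
Parseval ⇒ Σ |c_n|^2 = 27π^2 + 9.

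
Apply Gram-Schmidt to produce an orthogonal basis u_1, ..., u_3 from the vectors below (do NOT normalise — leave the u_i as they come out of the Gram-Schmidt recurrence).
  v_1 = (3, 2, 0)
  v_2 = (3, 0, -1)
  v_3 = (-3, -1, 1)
Orthogonal basis:
  u_1 = (3, 2, 0)
  u_2 = (12/13, -18/13, -1)
  u_3 = (6/49, -9/49, 18/49)

Apply the Gram-Schmidt recurrence
  u_1 = v_1
  u_i = v_i − Σ_{j<i} ((v_i · u_j) / (u_j · u_j)) · u_j.

Step by step this gives:
  u_1 = (3, 2, 0)
  u_2 = (12/13, -18/13, -1)
  u_3 = (6/49, -9/49, 18/49)

Orthogonality check:
  u_2 · u_1 = 0 (should be 0)
  u_3 · u_1 = 0 (should be 0)
  u_3 · u_2 = 0 (should be 0)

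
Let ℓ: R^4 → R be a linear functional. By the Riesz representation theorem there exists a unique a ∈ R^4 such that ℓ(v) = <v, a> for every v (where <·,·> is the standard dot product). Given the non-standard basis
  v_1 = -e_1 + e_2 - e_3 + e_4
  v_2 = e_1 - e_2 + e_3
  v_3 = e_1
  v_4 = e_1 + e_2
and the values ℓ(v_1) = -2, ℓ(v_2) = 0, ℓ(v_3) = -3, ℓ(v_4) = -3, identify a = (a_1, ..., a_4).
a = (-3, 0, 3, -2)

Write a = (a_1, ..., a_4) in the standard basis. For each basis vector v_i, ℓ(v_i) = <v_i, a> is a linear equation in the a_j's. Collect the n equations into a matrix system V a = ℓ, where row i of V is v_i (expressed in the standard basis). Since V is invertible (lower-triangular with 1s on the diagonal, up to permutation), solve by back-substitution:
  V =
[[-1, 1, -1, 1],
 [1, -1, 1, 0],
 [1, 0, 0, 0],
 [1, 1, 0, 0]]
  V a = (-2, 0, -3, -3)
Solving gives a = (-3, 0, 3, -2).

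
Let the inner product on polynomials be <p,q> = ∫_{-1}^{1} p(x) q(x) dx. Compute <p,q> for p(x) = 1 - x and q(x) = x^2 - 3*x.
<p,q> = 8/3

Expand the product: p(x)·q(x) = -x^3 + 4*x^2 - 3*x.
∫_{-1}^{1} of each monomial x^k gives [2/(k+1) if k even, 0 if k odd]. Integrating term-by-term (or equivalently evaluating the antiderivative F(x) = -x^4/4 + 4*x^3/3 - 3*x^2/2 at the endpoints):
  F(1) − F(−1) = -5/12 − (-37/12) = 8/3.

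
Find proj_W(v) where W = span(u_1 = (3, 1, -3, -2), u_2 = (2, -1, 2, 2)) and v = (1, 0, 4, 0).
proj_W(v) = (169/274, -126/137, 571/274, 252/137)

Set up U = [u_1 | ... | u_2] ∈ R^(4×2). The projector onto W = col(U) is P = U (U^T U)^(-1) U^T.
Compute U^T U =
  [23, -5]
  [-5, 13],
and U^T v = (-9, 10).
Solve U^T U · c = U^T v for the coefficients: c = (-67/274, 185/274). The projection is proj_W(v) = U c.
Check: (v - proj_W(v)) · u_1 = 0  (should be 0).
Check: (v - proj_W(v)) · u_2 = 0  (should be 0).
Result: proj_W(v) = (169/274, -126/137, 571/274, 252/137).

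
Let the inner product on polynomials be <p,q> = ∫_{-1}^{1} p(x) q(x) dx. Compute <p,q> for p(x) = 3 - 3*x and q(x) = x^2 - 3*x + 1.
<p,q> = 14

Expand the product: p(x)·q(x) = -3*x^3 + 12*x^2 - 12*x + 3.
∫_{-1}^{1} of each monomial x^k gives [2/(k+1) if k even, 0 if k odd]. Integrating term-by-term (or equivalently evaluating the antiderivative F(x) = -3*x^4/4 + 4*x^3 - 6*x^2 + 3*x at the endpoints):
  F(1) − F(−1) = 1/4 − (-55/4) = 14.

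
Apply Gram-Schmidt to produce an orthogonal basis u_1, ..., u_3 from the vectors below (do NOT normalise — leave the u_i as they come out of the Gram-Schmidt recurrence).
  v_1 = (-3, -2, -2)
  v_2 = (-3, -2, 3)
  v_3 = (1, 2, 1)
Orthogonal basis:
  u_1 = (-3, -2, -2)
  u_2 = (-30/17, -20/17, 65/17)
  u_3 = (-8/13, 12/13, 0)

Apply the Gram-Schmidt recurrence
  u_1 = v_1
  u_i = v_i − Σ_{j<i} ((v_i · u_j) / (u_j · u_j)) · u_j.

Step by step this gives:
  u_1 = (-3, -2, -2)
  u_2 = (-30/17, -20/17, 65/17)
  u_3 = (-8/13, 12/13, 0)

Orthogonality check:
  u_2 · u_1 = 0 (should be 0)
  u_3 · u_1 = 0 (should be 0)
  u_3 · u_2 = 0 (should be 0)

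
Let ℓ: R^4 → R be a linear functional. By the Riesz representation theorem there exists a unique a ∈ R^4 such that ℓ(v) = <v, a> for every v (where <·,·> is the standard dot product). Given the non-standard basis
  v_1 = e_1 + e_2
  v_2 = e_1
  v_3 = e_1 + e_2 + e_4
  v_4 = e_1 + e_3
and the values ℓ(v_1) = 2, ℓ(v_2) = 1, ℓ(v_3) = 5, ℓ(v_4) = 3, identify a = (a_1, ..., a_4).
a = (1, 1, 2, 3)

Write a = (a_1, ..., a_4) in the standard basis. For each basis vector v_i, ℓ(v_i) = <v_i, a> is a linear equation in the a_j's. Collect the n equations into a matrix system V a = ℓ, where row i of V is v_i (expressed in the standard basis). Since V is invertible (lower-triangular with 1s on the diagonal, up to permutation), solve by back-substitution:
  V =
[[1, 1, 0, 0],
 [1, 0, 0, 0],
 [1, 1, 0, 1],
 [1, 0, 1, 0]]
  V a = (2, 1, 5, 3)
Solving gives a = (1, 1, 2, 3).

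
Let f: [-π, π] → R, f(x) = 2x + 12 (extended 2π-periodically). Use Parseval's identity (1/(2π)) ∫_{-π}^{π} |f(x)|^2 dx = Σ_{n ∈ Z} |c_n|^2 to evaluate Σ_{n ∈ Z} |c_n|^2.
Σ |c_n|^2 = 4π^2/3 + 144

Expand and integrate term by term over [-π, π]:
  ∫ (2x)^2 dx = 4·(2π^3/3); ∫ 2·2·(12)·x dx = 0 (odd integrand); ∫ 12^2 dx = 144·2π.
So (1/(2π)) ∫_{-π}^{π} (2x + 12)^2 dx = 4π^2/3 + 144 = 4π^2/3 + 144.
Parseval ⇒ Σ |c_n|^2 = 4π^2/3 + 144.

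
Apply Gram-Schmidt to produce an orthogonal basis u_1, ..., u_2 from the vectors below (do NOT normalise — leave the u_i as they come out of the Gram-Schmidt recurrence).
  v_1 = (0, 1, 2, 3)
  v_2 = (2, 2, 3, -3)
Orthogonal basis:
  u_1 = (0, 1, 2, 3)
  u_2 = (2, 29/14, 22/7, -39/14)

Apply the Gram-Schmidt recurrence
  u_1 = v_1
  u_i = v_i − Σ_{j<i} ((v_i · u_j) / (u_j · u_j)) · u_j.

Step by step this gives:
  u_1 = (0, 1, 2, 3)
  u_2 = (2, 29/14, 22/7, -39/14)

Orthogonality check:
  u_2 · u_1 = 0 (should be 0)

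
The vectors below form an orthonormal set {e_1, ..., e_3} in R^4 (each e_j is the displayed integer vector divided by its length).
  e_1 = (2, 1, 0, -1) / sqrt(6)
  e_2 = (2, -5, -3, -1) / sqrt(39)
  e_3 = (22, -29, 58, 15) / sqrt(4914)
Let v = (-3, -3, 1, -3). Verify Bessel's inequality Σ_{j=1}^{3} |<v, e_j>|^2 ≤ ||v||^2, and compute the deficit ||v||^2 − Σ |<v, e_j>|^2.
Σ |<v, e_j>|^2 = 1571/189; ||v||^2 = 28; deficit = 3721/189

Write each e_j = u_j / sqrt(<u_j, u_j>) where u_j is the displayed integer vector. Then <v, e_j> = <v, u_j> / sqrt(<u_j, u_j>), so |<v, e_j>|^2 = <v, u_j>^2 / <u_j, u_j>.
Coefficients: <v, e_1> = -6/sqrt(6), <v, e_2> = 9/sqrt(39), <v, e_3> = 34/sqrt(4914).
Square and sum: Σ |<v, e_j>|^2 = 1571/189.
Compute ||v||^2 = v·v = 28.
Deficit = 28 − 1571/189 = 3721/189 ≥ 0, confirming Bessel's inequality. (The deficit equals ||v − Σ <v,e_j> e_j||^2, the squared distance from v to span{e_j}.)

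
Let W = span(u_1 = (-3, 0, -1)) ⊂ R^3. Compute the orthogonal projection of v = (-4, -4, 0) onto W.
proj_W(v) = (-18/5, 0, -6/5)

Set up U = [u_1 | ... | u_1] ∈ R^(3×1). The projector onto W = col(U) is P = U (U^T U)^(-1) U^T.
Compute U^T U =
  [10],
and U^T v = (12).
Solve U^T U · c = U^T v for the coefficients: c = (6/5). The projection is proj_W(v) = U c.
Check: (v - proj_W(v)) · u_1 = 0  (should be 0).
Result: proj_W(v) = (-18/5, 0, -6/5).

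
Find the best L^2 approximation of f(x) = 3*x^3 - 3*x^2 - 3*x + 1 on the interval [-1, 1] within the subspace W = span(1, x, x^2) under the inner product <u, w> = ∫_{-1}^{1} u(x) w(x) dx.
g(x) = -3*x^2 - 6*x/5 + 1

The best approximation g ∈ W is the orthogonal projection of f onto W. Writing g = a_0 + a_1 x + a_2 x^2, the coefficients solve the normal equations G · a = b where
  G_{ij} = <φ_i, φ_j> and b_i = <f, φ_i>, with φ_0 = 1, φ_1 = x, φ_2 = x^2.
G =
  [2, 0, 2/3]
  [0, 2/3, 0]
  [2/3, 0, 2/5],
b = (0, -4/5, -8/15).
Solving gives a_0 = 1, a_1 = -6/5, a_2 = -3, so
  g(x) = -3*x^2 - 6*x/5 + 1.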